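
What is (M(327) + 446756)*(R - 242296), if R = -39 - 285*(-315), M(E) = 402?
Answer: -68218424480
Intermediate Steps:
R = 89736 (R = -39 + 89775 = 89736)
(M(327) + 446756)*(R - 242296) = (402 + 446756)*(89736 - 242296) = 447158*(-152560) = -68218424480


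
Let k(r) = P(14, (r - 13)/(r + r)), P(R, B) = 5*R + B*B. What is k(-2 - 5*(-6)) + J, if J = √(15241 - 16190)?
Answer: 219745/3136 + I*√949 ≈ 70.072 + 30.806*I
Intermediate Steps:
P(R, B) = B² + 5*R (P(R, B) = 5*R + B² = B² + 5*R)
k(r) = 70 + (-13 + r)²/(4*r²) (k(r) = ((r - 13)/(r + r))² + 5*14 = ((-13 + r)/((2*r)))² + 70 = ((-13 + r)*(1/(2*r)))² + 70 = ((-13 + r)/(2*r))² + 70 = (-13 + r)²/(4*r²) + 70 = 70 + (-13 + r)²/(4*r²))
J = I*√949 (J = √(-949) = I*√949 ≈ 30.806*I)
k(-2 - 5*(-6)) + J = (70 + (-13 + (-2 - 5*(-6)))²/(4*(-2 - 5*(-6))²)) + I*√949 = (70 + (-13 + (-2 + 30))²/(4*(-2 + 30)²)) + I*√949 = (70 + (¼)*(-13 + 28)²/28²) + I*√949 = (70 + (¼)*(1/784)*15²) + I*√949 = (70 + (¼)*(1/784)*225) + I*√949 = (70 + 225/3136) + I*√949 = 219745/3136 + I*√949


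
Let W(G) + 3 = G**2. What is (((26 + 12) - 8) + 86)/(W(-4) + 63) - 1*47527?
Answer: -902984/19 ≈ -47526.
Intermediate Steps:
W(G) = -3 + G**2
(((26 + 12) - 8) + 86)/(W(-4) + 63) - 1*47527 = (((26 + 12) - 8) + 86)/((-3 + (-4)**2) + 63) - 1*47527 = ((38 - 8) + 86)/((-3 + 16) + 63) - 47527 = (30 + 86)/(13 + 63) - 47527 = 116/76 - 47527 = 116*(1/76) - 47527 = 29/19 - 47527 = -902984/19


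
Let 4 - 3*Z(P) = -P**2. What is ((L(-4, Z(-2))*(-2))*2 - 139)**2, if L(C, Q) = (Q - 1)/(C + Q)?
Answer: 17956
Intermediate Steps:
Z(P) = 4/3 + P**2/3 (Z(P) = 4/3 - (-1)*P**2/3 = 4/3 + P**2/3)
L(C, Q) = (-1 + Q)/(C + Q)
((L(-4, Z(-2))*(-2))*2 - 139)**2 = ((((-1 + (4/3 + (1/3)*(-2)**2))/(-4 + (4/3 + (1/3)*(-2)**2)))*(-2))*2 - 139)**2 = ((((-1 + (4/3 + (1/3)*4))/(-4 + (4/3 + (1/3)*4)))*(-2))*2 - 139)**2 = ((((-1 + (4/3 + 4/3))/(-4 + (4/3 + 4/3)))*(-2))*2 - 139)**2 = ((((-1 + 8/3)/(-4 + 8/3))*(-2))*2 - 139)**2 = ((((5/3)/(-4/3))*(-2))*2 - 139)**2 = ((-3/4*5/3*(-2))*2 - 139)**2 = (-5/4*(-2)*2 - 139)**2 = ((5/2)*2 - 139)**2 = (5 - 139)**2 = (-134)**2 = 17956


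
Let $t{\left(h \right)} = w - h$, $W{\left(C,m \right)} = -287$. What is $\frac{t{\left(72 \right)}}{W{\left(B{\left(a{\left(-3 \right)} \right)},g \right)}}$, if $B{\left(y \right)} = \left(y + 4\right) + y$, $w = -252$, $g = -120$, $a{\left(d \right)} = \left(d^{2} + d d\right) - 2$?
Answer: $\frac{324}{287} \approx 1.1289$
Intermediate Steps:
$a{\left(d \right)} = -2 + 2 d^{2}$ ($a{\left(d \right)} = \left(d^{2} + d^{2}\right) - 2 = 2 d^{2} - 2 = -2 + 2 d^{2}$)
$B{\left(y \right)} = 4 + 2 y$ ($B{\left(y \right)} = \left(4 + y\right) + y = 4 + 2 y$)
$t{\left(h \right)} = -252 - h$
$\frac{t{\left(72 \right)}}{W{\left(B{\left(a{\left(-3 \right)} \right)},g \right)}} = \frac{-252 - 72}{-287} = \left(-252 - 72\right) \left(- \frac{1}{287}\right) = \left(-324\right) \left(- \frac{1}{287}\right) = \frac{324}{287}$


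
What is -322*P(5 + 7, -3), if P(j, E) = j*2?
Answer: -7728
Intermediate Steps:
P(j, E) = 2*j
-322*P(5 + 7, -3) = -644*(5 + 7) = -644*12 = -322*24 = -7728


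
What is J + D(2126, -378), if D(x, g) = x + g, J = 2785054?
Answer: 2786802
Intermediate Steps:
D(x, g) = g + x
J + D(2126, -378) = 2785054 + (-378 + 2126) = 2785054 + 1748 = 2786802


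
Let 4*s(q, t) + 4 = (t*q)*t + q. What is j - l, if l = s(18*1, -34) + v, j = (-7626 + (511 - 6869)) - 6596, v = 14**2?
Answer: -51963/2 ≈ -25982.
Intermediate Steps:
s(q, t) = -1 + q/4 + q*t**2/4 (s(q, t) = -1 + ((t*q)*t + q)/4 = -1 + ((q*t)*t + q)/4 = -1 + (q*t**2 + q)/4 = -1 + (q + q*t**2)/4 = -1 + (q/4 + q*t**2/4) = -1 + q/4 + q*t**2/4)
v = 196
j = -20580 (j = (-7626 - 6358) - 6596 = -13984 - 6596 = -20580)
l = 10803/2 (l = (-1 + (18*1)/4 + (1/4)*(18*1)*(-34)**2) + 196 = (-1 + (1/4)*18 + (1/4)*18*1156) + 196 = (-1 + 9/2 + 5202) + 196 = 10411/2 + 196 = 10803/2 ≈ 5401.5)
j - l = -20580 - 1*10803/2 = -20580 - 10803/2 = -51963/2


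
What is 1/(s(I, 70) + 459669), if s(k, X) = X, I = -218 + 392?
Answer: 1/459739 ≈ 2.1751e-6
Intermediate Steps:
I = 174
1/(s(I, 70) + 459669) = 1/(70 + 459669) = 1/459739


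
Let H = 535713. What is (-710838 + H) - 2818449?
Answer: -2993574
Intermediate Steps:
(-710838 + H) - 2818449 = (-710838 + 535713) - 2818449 = -175125 - 2818449 = -2993574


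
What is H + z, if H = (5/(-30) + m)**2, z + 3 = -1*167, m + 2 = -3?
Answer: -5159/36 ≈ -143.31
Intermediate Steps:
m = -5 (m = -2 - 3 = -5)
z = -170 (z = -3 - 1*167 = -3 - 167 = -170)
H = 961/36 (H = (5/(-30) - 5)**2 = (5*(-1/30) - 5)**2 = (-1/6 - 5)**2 = (-31/6)**2 = 961/36 ≈ 26.694)
H + z = 961/36 - 170 = -5159/36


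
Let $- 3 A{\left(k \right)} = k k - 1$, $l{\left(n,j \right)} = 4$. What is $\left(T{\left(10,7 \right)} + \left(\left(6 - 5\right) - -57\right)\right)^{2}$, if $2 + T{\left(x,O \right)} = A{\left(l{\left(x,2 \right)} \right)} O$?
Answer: $441$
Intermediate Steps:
$A{\left(k \right)} = \frac{1}{3} - \frac{k^{2}}{3}$ ($A{\left(k \right)} = - \frac{k k - 1}{3} = - \frac{k^{2} - 1}{3} = - \frac{-1 + k^{2}}{3} = \frac{1}{3} - \frac{k^{2}}{3}$)
$T{\left(x,O \right)} = -2 - 5 O$ ($T{\left(x,O \right)} = -2 + \left(\frac{1}{3} - \frac{4^{2}}{3}\right) O = -2 + \left(\frac{1}{3} - \frac{16}{3}\right) O = -2 - 5 O$)
$\left(T{\left(10,7 \right)} + \left(\left(6 - 5\right) - -57\right)\right)^{2} = \left(\left(-2 - 35\right) + \left(\left(6 - 5\right) - -57\right)\right)^{2} = \left(\left(-2 - 35\right) + \left(\left(6 - 5\right) + 57\right)\right)^{2} = \left(-37 + \left(1 + 57\right)\right)^{2} = \left(-37 + 58\right)^{2} = 21^{2} = 441$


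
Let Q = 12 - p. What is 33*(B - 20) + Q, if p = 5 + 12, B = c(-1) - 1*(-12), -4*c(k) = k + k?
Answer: -505/2 ≈ -252.50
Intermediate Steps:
c(k) = -k/2 (c(k) = -(k + k)/4 = -k/2)
B = 25/2 (B = -1/2*(-1) - 1*(-12) = 1/2 + 12 = 25/2 ≈ 12.500)
p = 17
Q = -5 (Q = 12 - 1*17 = 12 - 17 = -5)
33*(B - 20) + Q = 33*(25/2 - 20) - 5 = 33*(-15/2) - 5 = -495/2 - 5 = -505/2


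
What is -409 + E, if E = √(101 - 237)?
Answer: -409 + 2*I*√34 ≈ -409.0 + 11.662*I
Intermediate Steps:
E = 2*I*√34 (E = √(-136) = 2*I*√34 ≈ 11.662*I)
-409 + E = -409 + 2*I*√34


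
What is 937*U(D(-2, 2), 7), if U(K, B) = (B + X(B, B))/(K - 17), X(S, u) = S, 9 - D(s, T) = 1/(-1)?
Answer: -1874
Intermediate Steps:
D(s, T) = 10 (D(s, T) = 9 - 1/(-1) = 9 - (-1) = 9 - 1*(-1) = 9 + 1 = 10)
U(K, B) = 2*B/(-17 + K) (U(K, B) = (B + B)/(K - 17) = (2*B)/(-17 + K) = 2*B/(-17 + K))
937*U(D(-2, 2), 7) = 937*(2*7/(-17 + 10)) = 937*(2*7/(-7)) = 937*(2*7*(-1/7)) = 937*(-2) = -1874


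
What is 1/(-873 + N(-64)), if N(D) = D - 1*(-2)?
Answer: -1/935 ≈ -0.0010695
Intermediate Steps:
N(D) = 2 + D (N(D) = D + 2 = 2 + D)
1/(-873 + N(-64)) = 1/(-873 + (2 - 64)) = 1/(-873 - 62) = 1/(-935) = -1/935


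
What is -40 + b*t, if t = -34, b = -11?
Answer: 334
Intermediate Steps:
-40 + b*t = -40 - 11*(-34) = -40 + 374 = 334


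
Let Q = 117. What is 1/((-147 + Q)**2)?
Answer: 1/900 ≈ 0.0011111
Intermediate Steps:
1/((-147 + Q)**2) = 1/((-147 + 117)**2) = 1/((-30)**2) = 1/900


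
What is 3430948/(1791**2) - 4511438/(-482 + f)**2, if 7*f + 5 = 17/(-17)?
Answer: -334947460738711/18322915408200 ≈ -18.280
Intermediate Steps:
f = -6/7 (f = -5/7 + (17/(-17))/7 = -5/7 + (-1/17*17)/7 = -5/7 + (1/7)*(-1) = -5/7 - 1/7 = -6/7 ≈ -0.85714)
3430948/(1791**2) - 4511438/(-482 + f)**2 = 3430948/(1791**2) - 4511438/(-482 - 6/7)**2 = 3430948/3207681 - 4511438/((-3380/7)**2) = 3430948*(1/3207681) - 4511438/11424400/49 = 3430948/3207681 - 4511438*49/11424400 = 3430948/3207681 - 110530231/5712200 = -334947460738711/18322915408200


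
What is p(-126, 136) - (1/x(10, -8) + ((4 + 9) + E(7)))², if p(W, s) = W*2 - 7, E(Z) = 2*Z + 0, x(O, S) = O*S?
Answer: -6318881/6400 ≈ -987.33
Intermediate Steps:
E(Z) = 2*Z
p(W, s) = -7 + 2*W (p(W, s) = 2*W - 7 = -7 + 2*W)
p(-126, 136) - (1/x(10, -8) + ((4 + 9) + E(7)))² = (-7 + 2*(-126)) - (1/(10*(-8)) + ((4 + 9) + 2*7))² = (-7 - 252) - (1/(-80) + (13 + 14))² = -259 - (-1/80 + 27)² = -259 - (2159/80)² = -259 - 1*4661281/6400 = -259 - 4661281/6400 = -6318881/6400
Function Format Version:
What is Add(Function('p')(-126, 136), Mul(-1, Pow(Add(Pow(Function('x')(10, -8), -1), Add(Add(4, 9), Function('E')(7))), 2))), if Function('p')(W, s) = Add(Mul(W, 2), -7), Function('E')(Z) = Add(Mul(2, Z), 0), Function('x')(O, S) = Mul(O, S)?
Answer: Rational(-6318881, 6400) ≈ -987.33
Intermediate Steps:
Function('E')(Z) = Mul(2, Z)
Function('p')(W, s) = Add(-7, Mul(2, W)) (Function('p')(W, s) = Add(Mul(2, W), -7) = Add(-7, Mul(2, W)))
Add(Function('p')(-126, 136), Mul(-1, Pow(Add(Pow(Function('x')(10, -8), -1), Add(Add(4, 9), Function('E')(7))), 2))) = Add(Add(-7, Mul(2, -126)), Mul(-1, Pow(Add(Pow(Mul(10, -8), -1), Add(Add(4, 9), Mul(2, 7))), 2))) = Add(Add(-7, -252), Mul(-1, Pow(Add(Pow(-80, -1), Add(13, 14)), 2))) = Add(-259, Mul(-1, Pow(Add(Rational(-1, 80), 27), 2))) = Add(-259, Mul(-1, Pow(Rational(2159, 80), 2))) = Add(-259, Mul(-1, Rational(4661281, 6400))) = Add(-259, Rational(-4661281, 6400)) = Rational(-6318881, 6400)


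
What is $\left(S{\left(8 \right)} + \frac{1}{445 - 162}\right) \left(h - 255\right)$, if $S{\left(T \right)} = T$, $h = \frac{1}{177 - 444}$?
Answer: $- \frac{51404930}{25187} \approx -2040.9$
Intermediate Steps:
$h = - \frac{1}{267}$ ($h = \frac{1}{-267} = - \frac{1}{267} \approx -0.0037453$)
$\left(S{\left(8 \right)} + \frac{1}{445 - 162}\right) \left(h - 255\right) = \left(8 + \frac{1}{445 - 162}\right) \left(- \frac{1}{267} - 255\right) = \left(8 + \frac{1}{283}\right) \left(- \frac{68086}{267}\right) = \frac{2265}{283} \left(- \frac{68086}{267}\right) = - \frac{51404930}{25187}$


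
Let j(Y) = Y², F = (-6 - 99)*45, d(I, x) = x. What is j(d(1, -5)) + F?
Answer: -4700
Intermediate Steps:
F = -4725 (F = -105*45 = -4725)
j(d(1, -5)) + F = (-5)² - 4725 = 25 - 4725 = -4700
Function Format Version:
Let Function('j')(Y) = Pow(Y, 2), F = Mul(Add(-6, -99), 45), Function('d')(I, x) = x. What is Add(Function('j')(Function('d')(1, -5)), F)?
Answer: -4700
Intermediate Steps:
F = -4725 (F = Mul(-105, 45) = -4725)
Add(Function('j')(Function('d')(1, -5)), F) = Add(Pow(-5, 2), -4725) = Add(25, -4725) = -4700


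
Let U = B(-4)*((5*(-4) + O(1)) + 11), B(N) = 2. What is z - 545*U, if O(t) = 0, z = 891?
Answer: 10701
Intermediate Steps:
U = -18 (U = 2*((5*(-4) + 0) + 11) = 2*((-20 + 0) + 11) = 2*(-20 + 11) = 2*(-9) = -18)
z - 545*U = 891 - 545*(-18) = 891 + 9810 = 10701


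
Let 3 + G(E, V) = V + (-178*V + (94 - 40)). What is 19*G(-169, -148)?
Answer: 498693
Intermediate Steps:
G(E, V) = 51 - 177*V (G(E, V) = -3 + (V + (-178*V + (94 - 40))) = -3 + (V + (-178*V + 54)) = -3 + (V + (54 - 178*V)) = -3 + (54 - 177*V) = 51 - 177*V)
19*G(-169, -148) = 19*(51 - 177*(-148)) = 19*(51 + 26196) = 19*26247 = 498693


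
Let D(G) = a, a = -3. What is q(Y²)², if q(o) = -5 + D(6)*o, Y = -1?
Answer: 64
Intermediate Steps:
D(G) = -3
q(o) = -5 - 3*o
q(Y²)² = (-5 - 3*(-1)²)² = (-5 - 3*1)² = (-5 - 3)² = (-8)² = 64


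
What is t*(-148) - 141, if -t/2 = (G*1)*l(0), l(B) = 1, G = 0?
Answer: -141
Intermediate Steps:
t = 0 (t = -2*0*1 = -0 = -2*0 = 0)
t*(-148) - 141 = 0*(-148) - 141 = 0 - 141 = -141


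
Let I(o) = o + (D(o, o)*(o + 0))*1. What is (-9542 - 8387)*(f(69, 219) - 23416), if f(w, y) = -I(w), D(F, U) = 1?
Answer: 422299666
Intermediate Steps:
I(o) = 2*o (I(o) = o + (1*(o + 0))*1 = o + (1*o)*1 = o + o*1 = o + o = 2*o)
f(w, y) = -2*w
(-9542 - 8387)*(f(69, 219) - 23416) = (-9542 - 8387)*(-2*69 - 23416) = -17929*(-138 - 23416) = -17929*(-23554) = 422299666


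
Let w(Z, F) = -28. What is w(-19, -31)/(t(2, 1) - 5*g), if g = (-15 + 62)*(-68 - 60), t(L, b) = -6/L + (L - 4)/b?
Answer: -28/30075 ≈ -0.00093101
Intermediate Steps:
t(L, b) = -6/L + (-4 + L)/b
g = -6016 (g = 47*(-128) = -6016)
w(-19, -31)/(t(2, 1) - 5*g) = -28/((-6/2 - 4/1 + 2/1) - 5*(-6016)) = -28/((-6*½ - 4*1 + 2*1) + 30080) = -28/((-3 - 4 + 2) + 30080) = -28/(-5 + 30080) = -28/30075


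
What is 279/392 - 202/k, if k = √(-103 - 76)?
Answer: 279/392 + 202*I*√179/179 ≈ 0.71173 + 15.098*I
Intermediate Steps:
k = I*√179 (k = √(-179) = I*√179 ≈ 13.379*I)
279/392 - 202/k = 279/392 - 202*(-I*√179/179) = 279*(1/392) - (-202)*I*√179/179 = 279/392 + 202*I*√179/179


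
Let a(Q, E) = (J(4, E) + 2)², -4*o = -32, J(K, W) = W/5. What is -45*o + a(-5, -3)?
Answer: -8951/25 ≈ -358.04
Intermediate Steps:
J(K, W) = W/5 (J(K, W) = W*(⅕) = W/5)
o = 8 (o = -¼*(-32) = 8)
a(Q, E) = (2 + E/5)² (a(Q, E) = (E/5 + 2)² = (2 + E/5)²)
-45*o + a(-5, -3) = -45*8 + (10 - 3)²/25 = -360 + (1/25)*7² = -360 + (1/25)*49 = -360 + 49/25 = -8951/25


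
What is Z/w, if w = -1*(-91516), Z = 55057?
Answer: 55057/91516 ≈ 0.60161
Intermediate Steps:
w = 91516
Z/w = 55057/91516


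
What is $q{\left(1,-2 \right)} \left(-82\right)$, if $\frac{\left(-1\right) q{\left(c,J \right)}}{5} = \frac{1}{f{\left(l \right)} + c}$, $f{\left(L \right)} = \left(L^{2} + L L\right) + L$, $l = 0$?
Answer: $410$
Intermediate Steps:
$f{\left(L \right)} = L + 2 L^{2}$ ($f{\left(L \right)} = \left(L^{2} + L^{2}\right) + L = 2 L^{2} + L = L + 2 L^{2}$)
$q{\left(c,J \right)} = - \frac{5}{c}$ ($q{\left(c,J \right)} = - \frac{5}{0 \left(1 + 2 \cdot 0\right) + c} = - \frac{5}{0 \left(1 + 0\right) + c} = - \frac{5}{0 \cdot 1 + c} = - \frac{5}{0 + c} = - \frac{5}{c}$)
$q{\left(1,-2 \right)} \left(-82\right) = - \frac{5}{1} \left(-82\right) = \left(-5\right) 1 \left(-82\right) = \left(-5\right) \left(-82\right) = 410$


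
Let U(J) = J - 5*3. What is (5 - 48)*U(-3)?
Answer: 774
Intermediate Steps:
U(J) = -15 + J (U(J) = J - 15 = -15 + J)
(5 - 48)*U(-3) = (5 - 48)*(-15 - 3) = -43*(-18) = 774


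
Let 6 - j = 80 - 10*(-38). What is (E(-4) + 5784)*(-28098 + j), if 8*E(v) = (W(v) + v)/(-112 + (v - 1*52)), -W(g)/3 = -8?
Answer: -6936062411/42 ≈ -1.6514e+8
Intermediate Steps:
W(g) = 24 (W(g) = -3*(-8) = 24)
j = -454 (j = 6 - (80 - 10*(-38)) = 6 - (80 + 380) = 6 - 1*460 = 6 - 460 = -454)
E(v) = (24 + v)/(8*(-164 + v)) (E(v) = ((24 + v)/(-112 + (v - 1*52)))/8 = ((24 + v)/(-112 + (v - 52)))/8 = ((24 + v)/(-112 + (-52 + v)))/8 = ((24 + v)/(-164 + v))/8 = (24 + v)/(8*(-164 + v)))
(E(-4) + 5784)*(-28098 + j) = ((24 - 4)/(8*(-164 - 4)) + 5784)*(-28098 - 454) = ((⅛)*20/(-168) + 5784)*(-28552) = ((⅛)*(-1/168)*20 + 5784)*(-28552) = (-5/336 + 5784)*(-28552) = (1943419/336)*(-28552) = -6936062411/42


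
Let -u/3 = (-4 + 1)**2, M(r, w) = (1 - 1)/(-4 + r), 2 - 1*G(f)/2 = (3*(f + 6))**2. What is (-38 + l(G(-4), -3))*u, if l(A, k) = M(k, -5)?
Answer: 1026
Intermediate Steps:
G(f) = 4 - 2*(18 + 3*f)**2 (G(f) = 4 - 2*9*(f + 6)**2 = 4 - 2*9*(6 + f)**2 = 4 - 2*(18 + 3*f)**2)
M(r, w) = 0 (M(r, w) = 0/(-4 + r) = 0)
l(A, k) = 0
u = -27 (u = -3*(-4 + 1)**2 = -3*(-3)**2 = -3*9 = -27)
(-38 + l(G(-4), -3))*u = (-38 + 0)*(-27) = -38*(-27) = 1026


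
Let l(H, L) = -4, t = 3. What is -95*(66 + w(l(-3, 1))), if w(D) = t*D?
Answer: -5130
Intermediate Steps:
w(D) = 3*D
-95*(66 + w(l(-3, 1))) = -95*(66 + 3*(-4)) = -95*(66 - 12) = -95*54 = -5130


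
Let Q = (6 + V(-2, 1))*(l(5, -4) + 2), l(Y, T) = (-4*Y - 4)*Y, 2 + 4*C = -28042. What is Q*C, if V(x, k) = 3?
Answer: 7445682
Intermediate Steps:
C = -7011 (C = -½ + (¼)*(-28042) = -½ - 14021/2 = -7011)
l(Y, T) = Y*(-4 - 4*Y) (l(Y, T) = (-4 - 4*Y)*Y = Y*(-4 - 4*Y))
Q = -1062 (Q = (6 + 3)*(-4*5*(1 + 5) + 2) = 9*(-4*5*6 + 2) = 9*(-120 + 2) = 9*(-118) = -1062)
Q*C = -1062*(-7011) = 7445682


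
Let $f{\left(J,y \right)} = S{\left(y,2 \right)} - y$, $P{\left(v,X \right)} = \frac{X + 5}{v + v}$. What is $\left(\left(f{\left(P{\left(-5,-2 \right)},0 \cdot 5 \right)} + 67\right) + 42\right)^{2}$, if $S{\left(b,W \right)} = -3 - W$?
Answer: $10816$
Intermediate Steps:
$P{\left(v,X \right)} = \frac{5 + X}{2 v}$
$f{\left(J,y \right)} = -5 - y$ ($f{\left(J,y \right)} = \left(-3 - 2\right) - y = -5 - y$)
$\left(\left(f{\left(P{\left(-5,-2 \right)},0 \cdot 5 \right)} + 67\right) + 42\right)^{2} = \left(\left(\left(-5 - 0 \cdot 5\right) + 67\right) + 42\right)^{2} = \left(\left(\left(-5 - 0\right) + 67\right) + 42\right)^{2} = \left(\left(\left(-5 + 0\right) + 67\right) + 42\right)^{2} = \left(\left(-5 + 67\right) + 42\right)^{2} = \left(62 + 42\right)^{2} = 104^{2} = 10816$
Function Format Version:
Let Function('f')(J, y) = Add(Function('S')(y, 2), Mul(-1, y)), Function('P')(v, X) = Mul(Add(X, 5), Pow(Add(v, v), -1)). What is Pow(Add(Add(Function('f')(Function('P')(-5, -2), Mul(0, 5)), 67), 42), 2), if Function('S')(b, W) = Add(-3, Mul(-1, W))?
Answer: 10816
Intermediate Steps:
Function('P')(v, X) = Mul(Rational(1, 2), Pow(v, -1), Add(5, X)) (Function('P')(v, X) = Mul(Add(5, X), Pow(Mul(2, v), -1)) = Mul(Add(5, X), Mul(Rational(1, 2), Pow(v, -1))) = Mul(Rational(1, 2), Pow(v, -1), Add(5, X)))
Function('f')(J, y) = Add(-5, Mul(-1, y)) (Function('f')(J, y) = Add(Add(-3, Mul(-1, 2)), Mul(-1, y)) = Add(Add(-3, -2), Mul(-1, y)) = Add(-5, Mul(-1, y)))
Pow(Add(Add(Function('f')(Function('P')(-5, -2), Mul(0, 5)), 67), 42), 2) = Pow(Add(Add(Add(-5, Mul(-1, Mul(0, 5))), 67), 42), 2) = Pow(Add(Add(Add(-5, Mul(-1, 0)), 67), 42), 2) = Pow(Add(Add(Add(-5, 0), 67), 42), 2) = Pow(Add(Add(-5, 67), 42), 2) = Pow(Add(62, 42), 2) = Pow(104, 2) = 10816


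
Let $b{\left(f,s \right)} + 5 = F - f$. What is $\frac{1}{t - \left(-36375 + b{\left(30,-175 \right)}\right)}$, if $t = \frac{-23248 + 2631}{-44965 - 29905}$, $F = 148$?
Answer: $\frac{74870}{2714956557} \approx 2.7577 \cdot 10^{-5}$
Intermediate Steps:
$b{\left(f,s \right)} = 143 - f$ ($b{\left(f,s \right)} = -5 - \left(-148 + f\right) = 143 - f$)
$t = \frac{20617}{74870}$ ($t = - \frac{20617}{-74870} = \left(-20617\right) \left(- \frac{1}{74870}\right) = \frac{20617}{74870} \approx 0.27537$)
$\frac{1}{t - \left(-36375 + b{\left(30,-175 \right)}\right)} = \frac{1}{\frac{20617}{74870} + \left(36375 - \left(143 - 30\right)\right)} = \frac{1}{\frac{20617}{74870} + \left(36375 - 113\right)} = \frac{1}{\frac{20617}{74870} + 36262} = \frac{1}{\frac{2714956557}{74870}} = \frac{74870}{2714956557}$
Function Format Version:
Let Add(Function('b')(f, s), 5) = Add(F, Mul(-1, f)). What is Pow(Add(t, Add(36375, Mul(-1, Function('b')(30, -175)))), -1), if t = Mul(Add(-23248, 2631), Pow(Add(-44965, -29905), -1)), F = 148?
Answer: Rational(74870, 2714956557) ≈ 2.7577e-5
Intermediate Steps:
Function('b')(f, s) = Add(143, Mul(-1, f)) (Function('b')(f, s) = Add(-5, Add(148, Mul(-1, f))) = Add(143, Mul(-1, f)))
t = Rational(20617, 74870) (t = Mul(-20617, Pow(-74870, -1)) = Mul(-20617, Rational(-1, 74870)) = Rational(20617, 74870) ≈ 0.27537)
Pow(Add(t, Add(36375, Mul(-1, Function('b')(30, -175)))), -1) = Pow(Add(Rational(20617, 74870), Add(36375, Mul(-1, Add(143, Mul(-1, 30))))), -1) = Pow(Add(Rational(20617, 74870), Add(36375, Mul(-1, Add(143, -30)))), -1) = Pow(Add(Rational(20617, 74870), Add(36375, Mul(-1, 113))), -1) = Pow(Add(Rational(20617, 74870), Add(36375, -113)), -1) = Pow(Add(Rational(20617, 74870), 36262), -1) = Pow(Rational(2714956557, 74870), -1) = Rational(74870, 2714956557)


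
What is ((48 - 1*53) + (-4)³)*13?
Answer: -897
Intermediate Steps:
((48 - 1*53) + (-4)³)*13 = ((48 - 53) - 64)*13 = (-5 - 64)*13 = -69*13 = -897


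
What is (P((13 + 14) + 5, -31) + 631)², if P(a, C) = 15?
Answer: 417316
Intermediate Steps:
(P((13 + 14) + 5, -31) + 631)² = (15 + 631)² = 646² = 417316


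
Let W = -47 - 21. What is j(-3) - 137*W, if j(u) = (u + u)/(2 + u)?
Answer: 9322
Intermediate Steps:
W = -68
j(u) = 2*u/(2 + u) (j(u) = (2*u)/(2 + u) = 2*u/(2 + u))
j(-3) - 137*W = 2*(-3)/(2 - 3) - 137*(-68) = 2*(-3)/(-1) + 9316 = 2*(-3)*(-1) + 9316 = 6 + 9316 = 9322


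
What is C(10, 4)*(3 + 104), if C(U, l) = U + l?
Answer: 1498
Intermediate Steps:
C(10, 4)*(3 + 104) = (10 + 4)*(3 + 104) = 14*107 = 1498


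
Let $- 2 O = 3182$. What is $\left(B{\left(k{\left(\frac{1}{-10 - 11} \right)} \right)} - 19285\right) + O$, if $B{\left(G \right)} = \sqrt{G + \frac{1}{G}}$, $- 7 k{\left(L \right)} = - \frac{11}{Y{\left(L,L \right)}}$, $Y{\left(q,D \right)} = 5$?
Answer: $-20876 + \frac{\sqrt{518210}}{385} \approx -20874.0$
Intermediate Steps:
$O = -1591$ ($O = \left(- \frac{1}{2}\right) 3182 = -1591$)
$k{\left(L \right)} = \frac{11}{35}$ ($k{\left(L \right)} = - \frac{\left(-11\right) \frac{1}{5}}{7} = \left(- \frac{1}{7}\right) \left(- \frac{11}{5}\right) = \frac{11}{35}$)
$\left(B{\left(k{\left(\frac{1}{-10 - 11} \right)} \right)} - 19285\right) + O = \left(\sqrt{\frac{11}{35} + \frac{1}{\frac{11}{35}}} - 19285\right) - 1591 = \left(\sqrt{\frac{11}{35} + \frac{35}{11}} - 19285\right) - 1591 = \left(\sqrt{\frac{1346}{385}} - 19285\right) - 1591 = \left(\frac{\sqrt{518210}}{385} - 19285\right) - 1591 = \left(-19285 + \frac{\sqrt{518210}}{385}\right) - 1591 = -20876 + \frac{\sqrt{518210}}{385}$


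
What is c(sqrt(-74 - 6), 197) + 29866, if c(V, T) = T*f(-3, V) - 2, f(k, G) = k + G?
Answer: 29273 + 788*I*sqrt(5) ≈ 29273.0 + 1762.0*I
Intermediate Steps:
f(k, G) = G + k
c(V, T) = -2 + T*(-3 + V) (c(V, T) = T*(V - 3) - 2 = T*(-3 + V) - 2 = -2 + T*(-3 + V))
c(sqrt(-74 - 6), 197) + 29866 = (-2 + 197*(-3 + sqrt(-74 - 6))) + 29866 = (-2 + 197*(-3 + sqrt(-80))) + 29866 = (-2 + 197*(-3 + 4*I*sqrt(5))) + 29866 = (-2 + (-591 + 788*I*sqrt(5))) + 29866 = (-593 + 788*I*sqrt(5)) + 29866 = 29273 + 788*I*sqrt(5)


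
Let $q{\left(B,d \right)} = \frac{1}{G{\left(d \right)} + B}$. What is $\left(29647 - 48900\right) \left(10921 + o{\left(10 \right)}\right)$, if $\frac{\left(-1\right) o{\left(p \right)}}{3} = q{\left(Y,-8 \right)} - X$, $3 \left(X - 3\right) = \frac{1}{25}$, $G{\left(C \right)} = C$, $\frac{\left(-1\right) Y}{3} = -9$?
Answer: $- \frac{99955684582}{475} \approx -2.1043 \cdot 10^{8}$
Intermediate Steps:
$Y = 27$ ($Y = \left(-3\right) \left(-9\right) = 27$)
$q{\left(B,d \right)} = \frac{1}{B + d}$ ($q{\left(B,d \right)} = \frac{1}{d + B} = \frac{1}{B + d}$)
$X = \frac{226}{75}$ ($X = 3 + \frac{1}{3 \cdot 25} = 3 + \frac{1}{3} \cdot \frac{1}{25} = 3 + \frac{1}{75} = \frac{226}{75} \approx 3.0133$)
$o{\left(p \right)} = \frac{4219}{475}$ ($o{\left(p \right)} = - 3 \left(\frac{1}{27 - 8} - \frac{226}{75}\right) = - 3 \left(\frac{1}{19} - \frac{226}{75}\right) = \left(-3\right) \left(- \frac{4219}{1425}\right) = \frac{4219}{475}$)
$\left(29647 - 48900\right) \left(10921 + o{\left(10 \right)}\right) = \left(29647 - 48900\right) \left(10921 + \frac{4219}{475}\right) = \left(-19253\right) \frac{5191694}{475} = - \frac{99955684582}{475}$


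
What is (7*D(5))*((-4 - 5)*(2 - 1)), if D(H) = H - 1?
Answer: -252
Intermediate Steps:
D(H) = -1 + H
(7*D(5))*((-4 - 5)*(2 - 1)) = (7*(-1 + 5))*((-4 - 5)*(2 - 1)) = (7*4)*(-9*1) = 28*(-9) = -252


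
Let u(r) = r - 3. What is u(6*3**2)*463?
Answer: 23613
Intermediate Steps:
u(r) = -3 + r
u(6*3**2)*463 = (-3 + 6*3**2)*463 = (-3 + 6*9)*463 = (-3 + 54)*463 = 51*463 = 23613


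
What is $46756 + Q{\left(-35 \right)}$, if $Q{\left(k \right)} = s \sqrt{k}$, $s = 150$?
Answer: $46756 + 150 i \sqrt{35} \approx 46756.0 + 887.41 i$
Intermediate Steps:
$Q{\left(k \right)} = 150 \sqrt{k}$
$46756 + Q{\left(-35 \right)} = 46756 + 150 \sqrt{-35} = 46756 + 150 i \sqrt{35}$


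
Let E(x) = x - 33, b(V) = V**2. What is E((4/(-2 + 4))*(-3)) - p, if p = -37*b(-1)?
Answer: -2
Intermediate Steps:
E(x) = -33 + x
p = -37 (p = -37*(-1)**2 = -37*1 = -37)
E((4/(-2 + 4))*(-3)) - p = (-33 + (4/(-2 + 4))*(-3)) - 1*(-37) = (-33 + (4/2)*(-3)) + 37 = (-33 + ((1/2)*4)*(-3)) + 37 = (-33 + 2*(-3)) + 37 = (-33 - 6) + 37 = -39 + 37 = -2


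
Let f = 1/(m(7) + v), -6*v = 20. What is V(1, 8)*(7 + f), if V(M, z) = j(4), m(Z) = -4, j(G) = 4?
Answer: 302/11 ≈ 27.455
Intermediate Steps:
v = -10/3 (v = -⅙*20 = -10/3 ≈ -3.3333)
V(M, z) = 4
f = -3/22 (f = 1/(-4 - 10/3) = 1/(-22/3) = -3/22 ≈ -0.13636)
V(1, 8)*(7 + f) = 4*(7 - 3/22) = 4*(151/22) = 302/11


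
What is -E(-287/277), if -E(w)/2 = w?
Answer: -574/277 ≈ -2.0722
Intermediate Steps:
E(w) = -2*w
-E(-287/277) = -(-2)*(-287/277) = -(-2)*(-287*1/277) = -(-2)*(-287)/277 = -1*574/277 = -574/277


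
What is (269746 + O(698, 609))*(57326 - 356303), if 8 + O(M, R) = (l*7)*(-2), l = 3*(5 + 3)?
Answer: -80545001754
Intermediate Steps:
l = 24 (l = 3*8 = 24)
O(M, R) = -344 (O(M, R) = -8 + (24*7)*(-2) = -8 + 168*(-2) = -8 - 336 = -344)
(269746 + O(698, 609))*(57326 - 356303) = (269746 - 344)*(57326 - 356303) = 269402*(-298977) = -80545001754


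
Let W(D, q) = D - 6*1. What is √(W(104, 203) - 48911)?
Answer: I*√48813 ≈ 220.94*I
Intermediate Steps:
W(D, q) = -6 + D (W(D, q) = D - 6 = -6 + D)
√(W(104, 203) - 48911) = √((-6 + 104) - 48911) = √(98 - 48911) = √(-48813) = I*√48813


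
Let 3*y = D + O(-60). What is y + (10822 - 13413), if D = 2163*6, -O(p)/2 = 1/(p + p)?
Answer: 312301/180 ≈ 1735.0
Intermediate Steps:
O(p) = -1/p (O(p) = -2/(p + p) = -2*1/(2*p) = -1/p)
D = 12978
y = 778681/180 (y = (12978 - 1/(-60))/3 = (12978 - 1*(-1/60))/3 = (12978 + 1/60)/3 = (⅓)*(778681/60) = 778681/180 ≈ 4326.0)
y + (10822 - 13413) = 778681/180 + (10822 - 13413) = 778681/180 - 2591 = 312301/180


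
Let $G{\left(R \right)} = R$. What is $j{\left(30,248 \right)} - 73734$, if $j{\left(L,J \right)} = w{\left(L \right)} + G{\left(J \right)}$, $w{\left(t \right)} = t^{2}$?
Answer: $-72586$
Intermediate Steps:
$j{\left(L,J \right)} = J + L^{2}$ ($j{\left(L,J \right)} = L^{2} + J = J + L^{2}$)
$j{\left(30,248 \right)} - 73734 = \left(248 + 30^{2}\right) - 73734 = \left(248 + 900\right) - 73734 = 1148 - 73734 = -72586$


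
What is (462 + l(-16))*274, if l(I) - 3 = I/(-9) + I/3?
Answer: 1137922/9 ≈ 1.2644e+5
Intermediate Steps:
l(I) = 3 + 2*I/9 (l(I) = 3 + (I/(-9) + I/3) = 3 + (I*(-⅑) + I*(⅓)) = 3 + (-I/9 + I/3) = 3 + 2*I/9)
(462 + l(-16))*274 = (462 + (3 + (2/9)*(-16)))*274 = (462 + (3 - 32/9))*274 = (462 - 5/9)*274 = (4153/9)*274 = 1137922/9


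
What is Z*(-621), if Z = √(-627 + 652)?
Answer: -3105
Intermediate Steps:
Z = 5 (Z = √25 = 5)
Z*(-621) = 5*(-621) = -3105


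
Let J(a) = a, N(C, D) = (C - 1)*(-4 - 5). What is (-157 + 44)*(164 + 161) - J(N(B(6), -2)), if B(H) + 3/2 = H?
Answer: -73387/2 ≈ -36694.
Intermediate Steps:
B(H) = -3/2 + H
N(C, D) = 9 - 9*C (N(C, D) = (-1 + C)*(-9) = 9 - 9*C)
(-157 + 44)*(164 + 161) - J(N(B(6), -2)) = (-157 + 44)*(164 + 161) - (9 - 9*(-3/2 + 6)) = -113*325 - (9 - 9*9/2) = -36725 - (9 - 81/2) = -36725 - 1*(-63/2) = -36725 + 63/2 = -73387/2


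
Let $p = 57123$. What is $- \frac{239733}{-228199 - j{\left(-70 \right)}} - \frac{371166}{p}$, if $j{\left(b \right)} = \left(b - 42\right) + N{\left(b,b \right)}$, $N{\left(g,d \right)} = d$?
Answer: $- \frac{23645963221}{4341671697} \approx -5.4463$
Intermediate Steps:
$j{\left(b \right)} = -42 + 2 b$ ($j{\left(b \right)} = \left(b - 42\right) + b = \left(-42 + b\right) + b = -42 + 2 b$)
$- \frac{239733}{-228199 - j{\left(-70 \right)}} - \frac{371166}{p} = - \frac{239733}{-228199 - \left(-42 + 2 \left(-70\right)\right)} - \frac{371166}{57123} = - \frac{239733}{-228199 - \left(-42 - 140\right)} - \frac{123722}{19041} = - \frac{239733}{-228199 - -182} - \frac{123722}{19041} = - \frac{239733}{-228199 + 182} - \frac{123722}{19041} = - \frac{239733}{-228017} - \frac{123722}{19041} = \left(-239733\right) \left(- \frac{1}{228017}\right) - \frac{123722}{19041} = \frac{239733}{228017} - \frac{123722}{19041} = - \frac{23645963221}{4341671697}$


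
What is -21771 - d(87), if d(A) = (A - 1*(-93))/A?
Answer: -631419/29 ≈ -21773.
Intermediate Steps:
d(A) = (93 + A)/A (d(A) = (A + 93)/A = (93 + A)/A)
-21771 - d(87) = -21771 - (93 + 87)/87 = -21771 - 180/87 = -21771 - 1*60/29 = -21771 - 60/29 = -631419/29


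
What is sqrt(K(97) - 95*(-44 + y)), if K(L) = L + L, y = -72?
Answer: 3*sqrt(1246) ≈ 105.90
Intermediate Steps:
K(L) = 2*L
sqrt(K(97) - 95*(-44 + y)) = sqrt(2*97 - 95*(-44 - 72)) = sqrt(194 - 95*(-116)) = sqrt(194 + 11020) = sqrt(11214) = 3*sqrt(1246)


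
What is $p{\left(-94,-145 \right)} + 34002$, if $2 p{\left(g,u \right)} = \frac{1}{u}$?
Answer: $\frac{9860579}{290} \approx 34002.0$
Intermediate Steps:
$p{\left(g,u \right)} = \frac{1}{2 u}$
$p{\left(-94,-145 \right)} + 34002 = \frac{1}{2 \left(-145\right)} + 34002 = \frac{1}{2} \left(- \frac{1}{145}\right) + 34002 = - \frac{1}{290} + 34002 = \frac{9860579}{290}$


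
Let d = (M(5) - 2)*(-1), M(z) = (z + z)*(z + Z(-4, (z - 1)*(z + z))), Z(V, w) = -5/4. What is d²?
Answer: 5041/4 ≈ 1260.3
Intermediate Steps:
Z(V, w) = -5/4 (Z(V, w) = -5*¼ = -5/4)
M(z) = 2*z*(-5/4 + z) (M(z) = (z + z)*(z - 5/4) = (2*z)*(-5/4 + z) = 2*z*(-5/4 + z))
d = -71/2 (d = ((½)*5*(-5 + 4*5) - 2)*(-1) = ((½)*5*(-5 + 20) - 2)*(-1) = ((½)*5*15 - 2)*(-1) = (75/2 - 2)*(-1) = (71/2)*(-1) = -71/2 ≈ -35.500)
d² = (-71/2)² = 5041/4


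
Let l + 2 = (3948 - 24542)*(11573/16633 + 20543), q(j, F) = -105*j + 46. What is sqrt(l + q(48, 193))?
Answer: 6*I*sqrt(3251345236164023)/16633 ≈ 20569.0*I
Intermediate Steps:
q(j, F) = 46 - 105*j
l = -7037037628714/16633 (l = -2 + (3948 - 24542)*(11573/16633 + 20543) = -2 - 20594*(11573*(1/16633) + 20543) = -2 - 20594*(11573/16633 + 20543) = -2 - 20594*341703292/16633 = -2 - 7037037595448/16633 = -7037037628714/16633 ≈ -4.2308e+8)
sqrt(l + q(48, 193)) = sqrt(-7037037628714/16633 + (46 - 105*48)) = sqrt(-7037037628714/16633 + (46 - 5040)) = sqrt(-7037037628714/16633 - 4994) = sqrt(-7037120693916/16633) = 6*I*sqrt(3251345236164023)/16633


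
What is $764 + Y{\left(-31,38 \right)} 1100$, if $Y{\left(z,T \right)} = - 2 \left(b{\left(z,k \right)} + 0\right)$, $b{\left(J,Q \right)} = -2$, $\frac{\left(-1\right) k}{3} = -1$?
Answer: $5164$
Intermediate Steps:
$k = 3$ ($k = \left(-3\right) \left(-1\right) = 3$)
$Y{\left(z,T \right)} = 4$ ($Y{\left(z,T \right)} = - 2 \left(-2 + 0\right) = \left(-2\right) \left(-2\right) = 4$)
$764 + Y{\left(-31,38 \right)} 1100 = 764 + 4 \cdot 1100 = 764 + 4400 = 5164$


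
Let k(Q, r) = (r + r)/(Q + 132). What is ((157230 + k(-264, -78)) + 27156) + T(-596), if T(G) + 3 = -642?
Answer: 2021164/11 ≈ 1.8374e+5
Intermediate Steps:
k(Q, r) = 2*r/(132 + Q) (k(Q, r) = (2*r)/(132 + Q) = 2*r/(132 + Q))
T(G) = -645 (T(G) = -3 - 642 = -645)
((157230 + k(-264, -78)) + 27156) + T(-596) = ((157230 + 2*(-78)/(132 - 264)) + 27156) - 645 = ((157230 + 2*(-78)/(-132)) + 27156) - 645 = ((157230 + 2*(-78)*(-1/132)) + 27156) - 645 = ((157230 + 13/11) + 27156) - 645 = (1729543/11 + 27156) - 645 = 2028259/11 - 645 = 2021164/11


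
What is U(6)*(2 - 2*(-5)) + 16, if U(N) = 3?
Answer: 52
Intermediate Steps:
U(6)*(2 - 2*(-5)) + 16 = 3*(2 - 2*(-5)) + 16 = 3*(2 + 10) + 16 = 3*12 + 16 = 36 + 16 = 52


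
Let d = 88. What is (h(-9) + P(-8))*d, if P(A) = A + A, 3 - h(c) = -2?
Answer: -968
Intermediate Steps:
h(c) = 5 (h(c) = 3 - 1*(-2) = 3 + 2 = 5)
P(A) = 2*A
(h(-9) + P(-8))*d = (5 + 2*(-8))*88 = (5 - 16)*88 = -11*88 = -968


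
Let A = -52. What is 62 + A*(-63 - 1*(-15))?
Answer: 2558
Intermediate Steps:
62 + A*(-63 - 1*(-15)) = 62 - 52*(-63 - 1*(-15)) = 62 - 52*(-63 + 15) = 62 - 52*(-48) = 62 + 2496 = 2558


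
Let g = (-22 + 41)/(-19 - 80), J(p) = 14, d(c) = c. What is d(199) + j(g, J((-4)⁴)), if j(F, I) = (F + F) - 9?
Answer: 18772/99 ≈ 189.62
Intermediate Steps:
g = -19/99 (g = 19/(-99) = 19*(-1/99) = -19/99 ≈ -0.19192)
j(F, I) = -9 + 2*F (j(F, I) = 2*F - 9 = -9 + 2*F)
d(199) + j(g, J((-4)⁴)) = 199 + (-9 + 2*(-19/99)) = 199 + (-9 - 38/99) = 199 - 929/99 = 18772/99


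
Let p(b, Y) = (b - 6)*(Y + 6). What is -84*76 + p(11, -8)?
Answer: -6394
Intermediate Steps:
p(b, Y) = (-6 + b)*(6 + Y)
-84*76 + p(11, -8) = -84*76 + (-36 - 6*(-8) + 6*11 - 8*11) = -6384 + (-36 + 48 + 66 - 88) = -6384 - 10 = -6394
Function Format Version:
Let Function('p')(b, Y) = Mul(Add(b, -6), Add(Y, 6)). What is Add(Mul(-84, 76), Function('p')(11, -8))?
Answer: -6394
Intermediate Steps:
Function('p')(b, Y) = Mul(Add(-6, b), Add(6, Y))
Add(Mul(-84, 76), Function('p')(11, -8)) = Add(Mul(-84, 76), Add(-36, Mul(-6, -8), Mul(6, 11), Mul(-8, 11))) = Add(-6384, Add(-36, 48, 66, -88)) = Add(-6384, -10) = -6394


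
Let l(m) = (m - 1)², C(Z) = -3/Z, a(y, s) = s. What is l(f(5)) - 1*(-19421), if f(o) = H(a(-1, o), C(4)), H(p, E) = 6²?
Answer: 20646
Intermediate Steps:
H(p, E) = 36
f(o) = 36
l(m) = (-1 + m)²
l(f(5)) - 1*(-19421) = (-1 + 36)² - 1*(-19421) = 35² + 19421 = 1225 + 19421 = 20646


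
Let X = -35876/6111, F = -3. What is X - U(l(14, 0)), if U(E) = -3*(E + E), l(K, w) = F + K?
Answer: 367450/6111 ≈ 60.129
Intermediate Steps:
l(K, w) = -3 + K
U(E) = -6*E
X = -35876/6111 (X = -35876*1/6111 = -35876/6111 ≈ -5.8707)
X - U(l(14, 0)) = -35876/6111 - (-6)*(-3 + 14) = -35876/6111 - (-6)*11 = -35876/6111 - 1*(-66) = -35876/6111 + 66 = 367450/6111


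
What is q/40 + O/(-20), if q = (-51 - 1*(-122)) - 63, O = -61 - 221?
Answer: 143/10 ≈ 14.300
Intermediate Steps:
O = -282
q = 8 (q = (-51 + 122) - 63 = 71 - 63 = 8)
q/40 + O/(-20) = 8/40 - 282/(-20) = 8*(1/40) - 282*(-1/20) = ⅕ + 141/10 = 143/10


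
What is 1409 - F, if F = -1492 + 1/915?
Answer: 2654414/915 ≈ 2901.0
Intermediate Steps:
F = -1365179/915 (F = -1492 + 1/915 = -1365179/915 ≈ -1492.0)
1409 - F = 1409 - 1*(-1365179/915) = 1409 + 1365179/915 = 2654414/915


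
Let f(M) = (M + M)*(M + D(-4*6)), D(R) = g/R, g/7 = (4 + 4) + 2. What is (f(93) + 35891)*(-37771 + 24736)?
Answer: -1372494255/2 ≈ -6.8625e+8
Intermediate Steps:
g = 70 (g = 7*((4 + 4) + 2) = 7*(8 + 2) = 7*10 = 70)
D(R) = 70/R
f(M) = 2*M*(-35/12 + M) (f(M) = (M + M)*(M + 70/((-4*6))) = (2*M)*(M + 70/(-24)) = (2*M)*(M + 70*(-1/24)) = (2*M)*(M - 35/12) = (2*M)*(-35/12 + M) = 2*M*(-35/12 + M))
(f(93) + 35891)*(-37771 + 24736) = ((⅙)*93*(-35 + 12*93) + 35891)*(-37771 + 24736) = ((⅙)*93*(-35 + 1116) + 35891)*(-13035) = ((⅙)*93*1081 + 35891)*(-13035) = (33511/2 + 35891)*(-13035) = (105293/2)*(-13035) = -1372494255/2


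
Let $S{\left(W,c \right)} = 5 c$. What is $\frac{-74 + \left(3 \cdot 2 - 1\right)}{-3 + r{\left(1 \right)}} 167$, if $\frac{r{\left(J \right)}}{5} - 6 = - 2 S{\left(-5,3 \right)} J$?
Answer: $\frac{3841}{41} \approx 93.683$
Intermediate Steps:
$r{\left(J \right)} = 30 - 150 J$ ($r{\left(J \right)} = 30 + 5 - 2 \cdot 5 \cdot 3 J = 30 + 5 \left(-2\right) 15 J = 30 + 5 \left(- 30 J\right) = 30 - 150 J$)
$\frac{-74 + \left(3 \cdot 2 - 1\right)}{-3 + r{\left(1 \right)}} 167 = \frac{-74 + \left(3 \cdot 2 - 1\right)}{-3 + \left(30 - 150\right)} 167 = \frac{-74 + \left(6 - 1\right)}{-3 + \left(30 - 150\right)} 167 = \frac{-74 + 5}{-3 - 120} \cdot 167 = - \frac{69}{-123} \cdot 167 = \left(-69\right) \left(- \frac{1}{123}\right) 167 = \frac{23}{41} \cdot 167 = \frac{3841}{41}$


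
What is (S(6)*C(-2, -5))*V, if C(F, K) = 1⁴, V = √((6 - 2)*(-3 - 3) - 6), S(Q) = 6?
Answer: 6*I*√30 ≈ 32.863*I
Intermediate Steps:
V = I*√30 (V = √(4*(-6) - 6) = √(-24 - 6) = √(-30) = I*√30 ≈ 5.4772*I)
C(F, K) = 1
(S(6)*C(-2, -5))*V = (6*1)*(I*√30) = 6*(I*√30) = 6*I*√30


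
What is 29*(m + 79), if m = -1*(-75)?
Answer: 4466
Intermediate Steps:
m = 75
29*(m + 79) = 29*(75 + 79) = 29*154 = 4466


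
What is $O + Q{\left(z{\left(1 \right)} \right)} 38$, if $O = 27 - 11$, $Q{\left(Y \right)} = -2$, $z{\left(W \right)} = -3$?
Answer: $-60$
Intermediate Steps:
$O = 16$
$O + Q{\left(z{\left(1 \right)} \right)} 38 = 16 - 76 = -60$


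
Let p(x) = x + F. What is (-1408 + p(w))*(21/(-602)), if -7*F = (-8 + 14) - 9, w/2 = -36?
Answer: 31071/602 ≈ 51.613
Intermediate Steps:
w = -72 (w = 2*(-36) = -72)
F = 3/7 (F = -((-8 + 14) - 9)/7 = -(6 - 9)/7 = -⅐*(-3) = 3/7 ≈ 0.42857)
p(x) = 3/7 + x (p(x) = x + 3/7 = 3/7 + x)
(-1408 + p(w))*(21/(-602)) = (-1408 + (3/7 - 72))*(21/(-602)) = (-1408 - 501/7)*(21*(-1/602)) = -10357/7*(-3/86) = 31071/602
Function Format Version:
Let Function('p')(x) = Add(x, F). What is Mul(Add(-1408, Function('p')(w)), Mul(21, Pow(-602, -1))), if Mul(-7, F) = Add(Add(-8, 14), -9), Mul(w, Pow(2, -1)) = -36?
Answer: Rational(31071, 602) ≈ 51.613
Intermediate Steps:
w = -72 (w = Mul(2, -36) = -72)
F = Rational(3, 7) (F = Mul(Rational(-1, 7), Add(Add(-8, 14), -9)) = Mul(Rational(-1, 7), Add(6, -9)) = Mul(Rational(-1, 7), -3) = Rational(3, 7) ≈ 0.42857)
Function('p')(x) = Add(Rational(3, 7), x) (Function('p')(x) = Add(x, Rational(3, 7)) = Add(Rational(3, 7), x))
Mul(Add(-1408, Function('p')(w)), Mul(21, Pow(-602, -1))) = Mul(Add(-1408, Add(Rational(3, 7), -72)), Mul(21, Pow(-602, -1))) = Mul(Add(-1408, Rational(-501, 7)), Mul(21, Rational(-1, 602))) = Mul(Rational(-10357, 7), Rational(-3, 86)) = Rational(31071, 602)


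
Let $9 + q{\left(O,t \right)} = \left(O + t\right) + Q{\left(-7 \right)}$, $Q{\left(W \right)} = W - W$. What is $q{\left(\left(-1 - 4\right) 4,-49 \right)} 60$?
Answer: $-4680$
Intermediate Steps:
$Q{\left(W \right)} = 0$
$q{\left(O,t \right)} = -9 + O + t$ ($q{\left(O,t \right)} = -9 + \left(\left(O + t\right) + 0\right) = -9 + \left(O + t\right) = -9 + O + t$)
$q{\left(\left(-1 - 4\right) 4,-49 \right)} 60 = \left(-9 + \left(-1 - 4\right) 4 - 49\right) 60 = \left(-9 - 20 - 49\right) 60 = \left(-78\right) 60 = -4680$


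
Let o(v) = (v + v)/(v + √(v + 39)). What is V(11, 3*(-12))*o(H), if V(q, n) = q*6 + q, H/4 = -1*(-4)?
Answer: 39424/201 - 2464*√55/201 ≈ 105.23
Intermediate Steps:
H = 16 (H = 4*(-1*(-4)) = 4*4 = 16)
V(q, n) = 7*q (V(q, n) = 6*q + q = 7*q)
o(v) = 2*v/(v + √(39 + v)) (o(v) = (2*v)/(v + √(39 + v)) = 2*v/(v + √(39 + v)))
V(11, 3*(-12))*o(H) = (7*11)*(2*16/(16 + √(39 + 16))) = 77*(2*16/(16 + √55)) = 77*(32/(16 + √55)) = 2464/(16 + √55)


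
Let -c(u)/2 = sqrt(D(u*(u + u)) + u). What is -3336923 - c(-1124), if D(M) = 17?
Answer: -3336923 + 6*I*sqrt(123) ≈ -3.3369e+6 + 66.543*I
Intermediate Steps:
c(u) = -2*sqrt(17 + u)
-3336923 - c(-1124) = -3336923 - (-2)*sqrt(17 - 1124) = -3336923 - (-2)*sqrt(-1107) = -3336923 - (-2)*3*I*sqrt(123) = -3336923 - (-6)*I*sqrt(123) = -3336923 + 6*I*sqrt(123)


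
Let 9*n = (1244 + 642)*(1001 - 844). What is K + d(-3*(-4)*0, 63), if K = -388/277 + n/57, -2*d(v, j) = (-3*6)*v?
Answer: 81821210/142101 ≈ 575.80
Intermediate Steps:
n = 296102/9 (n = ((1244 + 642)*(1001 - 844))/9 = (1886*157)/9 = (⅑)*296102 = 296102/9 ≈ 32900.)
d(v, j) = 9*v (d(v, j) = -(-3*6)*v/2 = -(-9)*v = 9*v)
K = 81821210/142101 (K = -388/277 + (296102/9)/57 = -388*1/277 + (296102/9)*(1/57) = -388/277 + 296102/513 = 81821210/142101 ≈ 575.80)
K + d(-3*(-4)*0, 63) = 81821210/142101 + 9*(-3*(-4)*0) = 81821210/142101 + 9*(12*0) = 81821210/142101 + 9*0 = 81821210/142101 + 0 = 81821210/142101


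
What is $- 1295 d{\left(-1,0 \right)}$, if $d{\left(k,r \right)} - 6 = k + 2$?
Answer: $-9065$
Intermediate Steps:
$d{\left(k,r \right)} = 8 + k$ ($d{\left(k,r \right)} = 6 + \left(k + 2\right) = 6 + \left(2 + k\right) = 8 + k$)
$- 1295 d{\left(-1,0 \right)} = - 1295 \left(8 - 1\right) = \left(-1295\right) 7 = -9065$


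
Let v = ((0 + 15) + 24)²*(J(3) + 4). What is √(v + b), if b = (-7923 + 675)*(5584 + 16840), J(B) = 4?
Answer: 2*I*√40629246 ≈ 12748.0*I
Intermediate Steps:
b = -162529152 (b = -7248*22424 = -162529152)
v = 12168 (v = ((0 + 15) + 24)²*(4 + 4) = (15 + 24)²*8 = 39²*8 = 1521*8 = 12168)
√(v + b) = √(12168 - 162529152) = √(-162516984) = 2*I*√40629246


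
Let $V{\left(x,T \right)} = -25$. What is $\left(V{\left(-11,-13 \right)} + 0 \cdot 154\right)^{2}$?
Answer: $625$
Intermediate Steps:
$\left(V{\left(-11,-13 \right)} + 0 \cdot 154\right)^{2} = \left(-25 + 0 \cdot 154\right)^{2} = \left(-25 + 0\right)^{2} = \left(-25\right)^{2} = 625$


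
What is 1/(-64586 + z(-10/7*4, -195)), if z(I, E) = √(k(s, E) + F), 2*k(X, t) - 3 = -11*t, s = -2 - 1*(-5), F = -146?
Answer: -32293/2085675234 - √58/1042837617 ≈ -1.5491e-5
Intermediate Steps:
s = 3 (s = -2 + 5 = 3)
k(X, t) = 3/2 - 11*t/2 (k(X, t) = 3/2 + (-11*t)/2 = 3/2 - 11*t/2)
z(I, E) = √(-289/2 - 11*E/2) (z(I, E) = √((3/2 - 11*E/2) - 146) = √(-289/2 - 11*E/2))
1/(-64586 + z(-10/7*4, -195)) = 1/(-64586 + √(-578 - 22*(-195))/2) = 1/(-64586 + √(-578 + 4290)/2) = 1/(-64586 + √3712/2) = 1/(-64586 + (8*√58)/2) = 1/(-64586 + 4*√58)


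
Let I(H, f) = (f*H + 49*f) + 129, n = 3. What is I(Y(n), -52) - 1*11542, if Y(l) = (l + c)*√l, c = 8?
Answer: -13961 - 572*√3 ≈ -14952.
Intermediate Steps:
Y(l) = √l*(8 + l) (Y(l) = (l + 8)*√l = (8 + l)*√l = √l*(8 + l))
I(H, f) = 129 + 49*f + H*f (I(H, f) = (H*f + 49*f) + 129 = (49*f + H*f) + 129 = 129 + 49*f + H*f)
I(Y(n), -52) - 1*11542 = (129 + 49*(-52) + (√3*(8 + 3))*(-52)) - 1*11542 = (129 - 2548 + (√3*11)*(-52)) - 11542 = (129 - 2548 + (11*√3)*(-52)) - 11542 = (129 - 2548 - 572*√3) - 11542 = (-2419 - 572*√3) - 11542 = -13961 - 572*√3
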